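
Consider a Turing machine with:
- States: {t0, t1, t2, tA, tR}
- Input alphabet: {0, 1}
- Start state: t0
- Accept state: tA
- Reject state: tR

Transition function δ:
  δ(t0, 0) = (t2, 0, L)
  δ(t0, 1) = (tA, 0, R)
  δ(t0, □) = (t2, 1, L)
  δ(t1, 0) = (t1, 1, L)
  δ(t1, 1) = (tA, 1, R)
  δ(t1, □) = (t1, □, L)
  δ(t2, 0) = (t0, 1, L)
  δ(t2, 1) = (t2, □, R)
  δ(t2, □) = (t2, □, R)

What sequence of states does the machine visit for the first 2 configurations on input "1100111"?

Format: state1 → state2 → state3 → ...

Execution trace:
Initial: [t0]1100111
Step 1: δ(t0, 1) = (tA, 0, R) → 0[tA]100111

The machine reaches the accept state tA and halts.

State sequence: t0 → tA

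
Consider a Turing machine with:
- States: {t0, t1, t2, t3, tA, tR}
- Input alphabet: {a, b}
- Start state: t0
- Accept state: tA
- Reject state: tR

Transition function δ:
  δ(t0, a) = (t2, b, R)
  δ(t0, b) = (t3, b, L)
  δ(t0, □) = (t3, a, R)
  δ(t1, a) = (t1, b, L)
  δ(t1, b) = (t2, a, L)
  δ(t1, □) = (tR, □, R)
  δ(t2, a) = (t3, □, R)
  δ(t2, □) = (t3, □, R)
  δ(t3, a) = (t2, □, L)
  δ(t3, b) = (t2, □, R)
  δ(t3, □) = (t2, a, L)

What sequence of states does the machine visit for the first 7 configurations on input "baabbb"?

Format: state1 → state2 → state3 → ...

Execution trace:
Initial: [t0]baabbb
Step 1: δ(t0, b) = (t3, b, L) → [t3]□baabbb
Step 2: δ(t3, □) = (t2, a, L) → [t2]□abaabbb
Step 3: δ(t2, □) = (t3, □, R) → □[t3]abaabbb
Step 4: δ(t3, a) = (t2, □, L) → [t2]□□baabbb
Step 5: δ(t2, □) = (t3, □, R) → □[t3]□baabbb
Step 6: δ(t3, □) = (t2, a, L) → [t2]□abaabbb

State sequence: t0 → t3 → t2 → t3 → t2 → t3 → t2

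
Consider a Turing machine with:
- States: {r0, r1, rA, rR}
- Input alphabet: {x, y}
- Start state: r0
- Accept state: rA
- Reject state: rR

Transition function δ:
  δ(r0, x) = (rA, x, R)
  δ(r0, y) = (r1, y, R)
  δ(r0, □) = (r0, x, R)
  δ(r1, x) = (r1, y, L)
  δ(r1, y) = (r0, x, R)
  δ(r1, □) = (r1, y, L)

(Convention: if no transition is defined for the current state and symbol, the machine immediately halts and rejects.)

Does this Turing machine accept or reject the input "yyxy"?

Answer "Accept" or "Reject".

Execution trace:
Initial: [r0]yyxy
Step 1: δ(r0, y) = (r1, y, R) → y[r1]yxy
Step 2: δ(r1, y) = (r0, x, R) → yx[r0]xy
Step 3: δ(r0, x) = (rA, x, R) → yxx[rA]y

The machine reaches the accept state rA and halts.

Answer: Accept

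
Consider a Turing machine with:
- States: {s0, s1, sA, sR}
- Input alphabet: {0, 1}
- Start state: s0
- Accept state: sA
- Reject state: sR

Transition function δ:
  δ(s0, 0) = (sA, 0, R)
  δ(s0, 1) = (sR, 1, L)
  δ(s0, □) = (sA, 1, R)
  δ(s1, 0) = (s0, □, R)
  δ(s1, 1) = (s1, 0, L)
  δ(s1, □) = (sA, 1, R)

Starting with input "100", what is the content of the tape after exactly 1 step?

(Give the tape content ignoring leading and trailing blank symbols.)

Execution trace:
Initial: [s0]100
Step 1: δ(s0, 1) = (sR, 1, L) → [sR]□100

The machine reaches the reject state sR and halts.

After 1 step, the tape (ignoring leading/trailing blanks) is: 100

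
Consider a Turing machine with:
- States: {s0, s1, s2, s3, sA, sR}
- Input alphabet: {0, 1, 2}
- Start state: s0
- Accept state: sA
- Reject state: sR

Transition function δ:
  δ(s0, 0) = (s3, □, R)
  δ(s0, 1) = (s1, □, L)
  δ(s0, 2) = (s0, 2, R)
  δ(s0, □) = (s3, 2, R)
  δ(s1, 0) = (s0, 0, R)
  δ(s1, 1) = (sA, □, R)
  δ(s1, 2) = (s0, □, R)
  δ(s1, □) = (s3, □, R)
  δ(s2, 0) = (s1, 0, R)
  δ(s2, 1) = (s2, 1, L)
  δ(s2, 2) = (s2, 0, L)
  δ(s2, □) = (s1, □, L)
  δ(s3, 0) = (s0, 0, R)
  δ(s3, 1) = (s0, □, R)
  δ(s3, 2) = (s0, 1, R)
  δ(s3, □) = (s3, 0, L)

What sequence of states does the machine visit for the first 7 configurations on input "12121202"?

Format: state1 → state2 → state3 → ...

Execution trace:
Initial: [s0]12121202
Step 1: δ(s0, 1) = (s1, □, L) → [s1]□□2121202
Step 2: δ(s1, □) = (s3, □, R) → □[s3]□2121202
Step 3: δ(s3, □) = (s3, 0, L) → [s3]□02121202
Step 4: δ(s3, □) = (s3, 0, L) → [s3]□002121202
Step 5: δ(s3, □) = (s3, 0, L) → [s3]□0002121202
Step 6: δ(s3, □) = (s3, 0, L) → [s3]□00002121202

State sequence: s0 → s1 → s3 → s3 → s3 → s3 → s3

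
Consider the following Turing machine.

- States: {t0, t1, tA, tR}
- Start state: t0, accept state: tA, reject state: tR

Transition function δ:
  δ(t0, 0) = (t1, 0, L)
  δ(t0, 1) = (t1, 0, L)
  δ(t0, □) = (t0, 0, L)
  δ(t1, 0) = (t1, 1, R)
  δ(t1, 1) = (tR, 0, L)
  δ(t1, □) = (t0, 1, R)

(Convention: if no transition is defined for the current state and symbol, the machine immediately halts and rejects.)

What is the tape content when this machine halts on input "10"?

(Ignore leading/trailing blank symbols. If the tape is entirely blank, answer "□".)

Execution trace:
Initial: [t0]10
Step 1: δ(t0, 1) = (t1, 0, L) → [t1]□00
Step 2: δ(t1, □) = (t0, 1, R) → 1[t0]00
Step 3: δ(t0, 0) = (t1, 0, L) → [t1]100
Step 4: δ(t1, 1) = (tR, 0, L) → [tR]□000

The machine reaches the reject state tR and halts.

Final tape (ignoring leading/trailing blanks): 000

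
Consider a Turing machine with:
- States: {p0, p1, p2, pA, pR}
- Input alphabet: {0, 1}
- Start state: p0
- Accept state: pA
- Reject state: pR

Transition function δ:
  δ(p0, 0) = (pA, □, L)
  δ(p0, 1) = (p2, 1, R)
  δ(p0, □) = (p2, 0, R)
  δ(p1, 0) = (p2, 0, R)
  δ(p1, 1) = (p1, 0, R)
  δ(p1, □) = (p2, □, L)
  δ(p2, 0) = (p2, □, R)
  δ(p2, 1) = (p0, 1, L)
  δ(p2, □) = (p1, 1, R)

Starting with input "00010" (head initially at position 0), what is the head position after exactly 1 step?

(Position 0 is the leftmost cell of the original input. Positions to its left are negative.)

Execution trace (head position shown):
Step 0: [p0]00010  (head at position 0)
Step 1: move left → [pA]□□0010  (head at position -1)

After 1 step, the head is at position -1.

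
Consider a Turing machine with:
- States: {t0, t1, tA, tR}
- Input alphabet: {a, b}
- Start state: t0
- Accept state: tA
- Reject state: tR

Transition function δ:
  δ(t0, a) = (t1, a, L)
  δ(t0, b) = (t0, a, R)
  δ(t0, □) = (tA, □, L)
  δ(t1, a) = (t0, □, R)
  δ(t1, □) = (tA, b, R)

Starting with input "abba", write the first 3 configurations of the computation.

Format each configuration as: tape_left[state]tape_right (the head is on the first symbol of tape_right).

Transitions applied:
Step 1: δ(t0, a) = (t1, a, L)
Step 2: δ(t1, □) = (tA, b, R)

The first 3 configurations are:
[t0]abba ⊢ [t1]□abba ⊢ b[tA]abba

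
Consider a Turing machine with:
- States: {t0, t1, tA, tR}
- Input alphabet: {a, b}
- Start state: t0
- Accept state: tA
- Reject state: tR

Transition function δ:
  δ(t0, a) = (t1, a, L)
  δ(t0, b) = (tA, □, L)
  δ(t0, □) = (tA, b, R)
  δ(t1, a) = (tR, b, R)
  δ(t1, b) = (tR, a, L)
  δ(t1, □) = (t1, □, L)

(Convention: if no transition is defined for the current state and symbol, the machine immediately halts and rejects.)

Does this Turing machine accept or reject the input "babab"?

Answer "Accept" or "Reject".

Execution trace:
Initial: [t0]babab
Step 1: δ(t0, b) = (tA, □, L) → [tA]□□abab

The machine reaches the accept state tA and halts.

Answer: Accept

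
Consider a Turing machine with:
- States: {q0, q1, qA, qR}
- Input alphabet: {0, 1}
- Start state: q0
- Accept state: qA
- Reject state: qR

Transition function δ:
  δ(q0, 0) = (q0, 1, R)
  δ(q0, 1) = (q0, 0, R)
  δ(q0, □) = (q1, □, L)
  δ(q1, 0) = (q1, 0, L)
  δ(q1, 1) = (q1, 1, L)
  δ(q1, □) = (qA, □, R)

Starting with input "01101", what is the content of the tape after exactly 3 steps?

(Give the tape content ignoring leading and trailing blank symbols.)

Execution trace:
Initial: [q0]01101
Step 1: δ(q0, 0) = (q0, 1, R) → 1[q0]1101
Step 2: δ(q0, 1) = (q0, 0, R) → 10[q0]101
Step 3: δ(q0, 1) = (q0, 0, R) → 100[q0]01

After 3 steps, the tape (ignoring leading/trailing blanks) is: 10001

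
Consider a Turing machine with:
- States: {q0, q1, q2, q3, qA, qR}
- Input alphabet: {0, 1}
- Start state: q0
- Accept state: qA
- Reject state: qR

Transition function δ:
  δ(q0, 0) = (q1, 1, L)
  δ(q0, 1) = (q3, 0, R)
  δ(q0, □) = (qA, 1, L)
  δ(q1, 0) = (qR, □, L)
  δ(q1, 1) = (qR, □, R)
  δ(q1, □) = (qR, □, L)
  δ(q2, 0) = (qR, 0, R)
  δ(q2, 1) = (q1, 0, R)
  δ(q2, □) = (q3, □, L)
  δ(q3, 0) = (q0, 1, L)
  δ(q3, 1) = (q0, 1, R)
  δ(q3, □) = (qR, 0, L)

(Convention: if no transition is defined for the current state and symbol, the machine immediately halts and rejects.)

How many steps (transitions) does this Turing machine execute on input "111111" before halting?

Execution trace:
Initial: [q0]111111
Step 1: δ(q0, 1) = (q3, 0, R) → 0[q3]11111
Step 2: δ(q3, 1) = (q0, 1, R) → 01[q0]1111
Step 3: δ(q0, 1) = (q3, 0, R) → 010[q3]111
Step 4: δ(q3, 1) = (q0, 1, R) → 0101[q0]11
Step 5: δ(q0, 1) = (q3, 0, R) → 01010[q3]1
Step 6: δ(q3, 1) = (q0, 1, R) → 010101[q0]□
Step 7: δ(q0, □) = (qA, 1, L) → 01010[qA]11

The machine reaches the accept state qA and halts.

The machine executed 7 steps before halting.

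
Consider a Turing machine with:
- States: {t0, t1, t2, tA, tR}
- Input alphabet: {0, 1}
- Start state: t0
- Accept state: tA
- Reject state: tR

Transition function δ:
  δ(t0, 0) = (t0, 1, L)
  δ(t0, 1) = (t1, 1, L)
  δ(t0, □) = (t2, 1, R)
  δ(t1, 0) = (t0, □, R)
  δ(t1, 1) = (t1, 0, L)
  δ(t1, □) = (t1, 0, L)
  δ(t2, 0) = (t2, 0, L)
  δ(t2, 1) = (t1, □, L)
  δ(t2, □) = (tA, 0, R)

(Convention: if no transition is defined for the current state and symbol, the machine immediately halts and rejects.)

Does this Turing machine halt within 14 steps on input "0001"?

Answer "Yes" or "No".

Execution trace:
Initial: [t0]0001
Step 1: δ(t0, 0) = (t0, 1, L) → [t0]□1001
Step 2: δ(t0, □) = (t2, 1, R) → 1[t2]1001
Step 3: δ(t2, 1) = (t1, □, L) → [t1]1□001
Step 4: δ(t1, 1) = (t1, 0, L) → [t1]□0□001
Step 5: δ(t1, □) = (t1, 0, L) → [t1]□00□001
Step 6: δ(t1, □) = (t1, 0, L) → [t1]□000□001
Step 7: δ(t1, □) = (t1, 0, L) → [t1]□0000□001
Step 8: δ(t1, □) = (t1, 0, L) → [t1]□00000□001
Step 9: δ(t1, □) = (t1, 0, L) → [t1]□000000□001
Step 10: δ(t1, □) = (t1, 0, L) → [t1]□0000000□001
Step 11: δ(t1, □) = (t1, 0, L) → [t1]□00000000□001
Step 12: δ(t1, □) = (t1, 0, L) → [t1]□000000000□001
Step 13: δ(t1, □) = (t1, 0, L) → [t1]□0000000000□001
Step 14: δ(t1, □) = (t1, 0, L) → [t1]□00000000000□001

The machine has not reached a halting state after 14 steps.
The machine did not halt within the 14-step bound.

Answer: No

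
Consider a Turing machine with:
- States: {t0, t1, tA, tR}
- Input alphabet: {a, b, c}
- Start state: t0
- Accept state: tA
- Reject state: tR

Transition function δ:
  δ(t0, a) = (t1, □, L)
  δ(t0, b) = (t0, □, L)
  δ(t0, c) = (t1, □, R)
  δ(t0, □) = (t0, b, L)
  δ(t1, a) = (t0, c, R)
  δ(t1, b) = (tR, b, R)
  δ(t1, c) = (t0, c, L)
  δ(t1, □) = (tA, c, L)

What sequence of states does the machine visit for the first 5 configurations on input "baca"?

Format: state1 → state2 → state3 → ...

Execution trace:
Initial: [t0]baca
Step 1: δ(t0, b) = (t0, □, L) → [t0]□□aca
Step 2: δ(t0, □) = (t0, b, L) → [t0]□b□aca
Step 3: δ(t0, □) = (t0, b, L) → [t0]□bb□aca
Step 4: δ(t0, □) = (t0, b, L) → [t0]□bbb□aca

State sequence: t0 → t0 → t0 → t0 → t0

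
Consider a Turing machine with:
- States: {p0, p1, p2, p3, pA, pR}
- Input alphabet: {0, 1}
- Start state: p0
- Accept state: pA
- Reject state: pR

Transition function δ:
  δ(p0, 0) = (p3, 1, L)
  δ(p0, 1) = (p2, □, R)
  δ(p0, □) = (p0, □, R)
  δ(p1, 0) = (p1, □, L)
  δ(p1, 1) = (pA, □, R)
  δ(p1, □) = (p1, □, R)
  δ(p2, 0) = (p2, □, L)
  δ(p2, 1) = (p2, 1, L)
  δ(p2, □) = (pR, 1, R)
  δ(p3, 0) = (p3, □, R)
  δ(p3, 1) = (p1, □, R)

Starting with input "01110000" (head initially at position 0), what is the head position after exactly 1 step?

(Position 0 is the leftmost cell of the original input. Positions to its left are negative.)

Execution trace (head position shown):
Step 0: [p0]01110000  (head at position 0)
Step 1: move left → [p3]□11110000  (head at position -1)

After 1 step, the head is at position -1.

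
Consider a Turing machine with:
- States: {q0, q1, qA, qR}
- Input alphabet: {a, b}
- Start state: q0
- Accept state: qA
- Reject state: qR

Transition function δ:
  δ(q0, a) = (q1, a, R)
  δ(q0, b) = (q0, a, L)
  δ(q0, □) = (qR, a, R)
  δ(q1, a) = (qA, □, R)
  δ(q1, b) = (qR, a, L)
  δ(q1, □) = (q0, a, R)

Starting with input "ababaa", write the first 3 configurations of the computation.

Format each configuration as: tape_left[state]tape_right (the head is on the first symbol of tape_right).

Transitions applied:
Step 1: δ(q0, a) = (q1, a, R)
Step 2: δ(q1, b) = (qR, a, L)

The first 3 configurations are:
[q0]ababaa ⊢ a[q1]babaa ⊢ [qR]aaabaa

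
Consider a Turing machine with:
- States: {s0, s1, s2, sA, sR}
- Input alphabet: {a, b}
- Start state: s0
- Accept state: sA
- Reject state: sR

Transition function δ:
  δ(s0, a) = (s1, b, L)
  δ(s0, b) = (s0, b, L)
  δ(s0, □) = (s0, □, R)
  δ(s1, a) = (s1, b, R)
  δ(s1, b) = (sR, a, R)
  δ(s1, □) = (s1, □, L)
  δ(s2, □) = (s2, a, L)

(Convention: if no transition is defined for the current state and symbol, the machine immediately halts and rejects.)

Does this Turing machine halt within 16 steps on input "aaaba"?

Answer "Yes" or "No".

Execution trace:
Initial: [s0]aaaba
Step 1: δ(s0, a) = (s1, b, L) → [s1]□baaba
Step 2: δ(s1, □) = (s1, □, L) → [s1]□□baaba
Step 3: δ(s1, □) = (s1, □, L) → [s1]□□□baaba
Step 4: δ(s1, □) = (s1, □, L) → [s1]□□□□baaba
Step 5: δ(s1, □) = (s1, □, L) → [s1]□□□□□baaba
Step 6: δ(s1, □) = (s1, □, L) → [s1]□□□□□□baaba
Step 7: δ(s1, □) = (s1, □, L) → [s1]□□□□□□□baaba
Step 8: δ(s1, □) = (s1, □, L) → [s1]□□□□□□□□baaba
Step 9: δ(s1, □) = (s1, □, L) → [s1]□□□□□□□□□baaba
Step 10: δ(s1, □) = (s1, □, L) → [s1]□□□□□□□□□□baaba
Step 11: δ(s1, □) = (s1, □, L) → [s1]□□□□□□□□□□□baaba
Step 12: δ(s1, □) = (s1, □, L) → [s1]□□□□□□□□□□□□baaba
Step 13: δ(s1, □) = (s1, □, L) → [s1]□□□□□□□□□□□□□baaba
Step 14: δ(s1, □) = (s1, □, L) → [s1]□□□□□□□□□□□□□□baaba
Step 15: δ(s1, □) = (s1, □, L) → [s1]□□□□□□□□□□□□□□□baaba
Step 16: δ(s1, □) = (s1, □, L) → [s1]□□□□□□□□□□□□□□□□baaba

The machine has not reached a halting state after 16 steps.
The machine did not halt within the 16-step bound.

Answer: No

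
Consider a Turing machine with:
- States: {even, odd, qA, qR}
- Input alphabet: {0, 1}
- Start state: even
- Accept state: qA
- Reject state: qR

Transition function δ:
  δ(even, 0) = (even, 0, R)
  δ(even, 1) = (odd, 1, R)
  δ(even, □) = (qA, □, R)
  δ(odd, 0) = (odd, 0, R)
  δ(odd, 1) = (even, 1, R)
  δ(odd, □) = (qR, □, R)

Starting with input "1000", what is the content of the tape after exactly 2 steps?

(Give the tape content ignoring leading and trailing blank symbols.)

Execution trace:
Initial: [even]1000
Step 1: δ(even, 1) = (odd, 1, R) → 1[odd]000
Step 2: δ(odd, 0) = (odd, 0, R) → 10[odd]00

After 2 steps, the tape (ignoring leading/trailing blanks) is: 1000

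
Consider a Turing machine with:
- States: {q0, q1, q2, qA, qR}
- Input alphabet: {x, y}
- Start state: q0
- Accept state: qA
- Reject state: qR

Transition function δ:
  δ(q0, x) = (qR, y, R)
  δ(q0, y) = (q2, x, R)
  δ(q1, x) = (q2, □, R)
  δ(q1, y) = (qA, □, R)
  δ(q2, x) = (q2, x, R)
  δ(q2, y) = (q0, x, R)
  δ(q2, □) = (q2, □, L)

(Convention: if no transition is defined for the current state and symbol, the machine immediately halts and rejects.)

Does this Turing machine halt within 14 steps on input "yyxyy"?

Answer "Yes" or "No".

Execution trace:
Initial: [q0]yyxyy
Step 1: δ(q0, y) = (q2, x, R) → x[q2]yxyy
Step 2: δ(q2, y) = (q0, x, R) → xx[q0]xyy
Step 3: δ(q0, x) = (qR, y, R) → xxy[qR]yy

The machine reaches the reject state qR and halts.
The machine halted after 3 steps (within the 14-step bound).

Answer: Yes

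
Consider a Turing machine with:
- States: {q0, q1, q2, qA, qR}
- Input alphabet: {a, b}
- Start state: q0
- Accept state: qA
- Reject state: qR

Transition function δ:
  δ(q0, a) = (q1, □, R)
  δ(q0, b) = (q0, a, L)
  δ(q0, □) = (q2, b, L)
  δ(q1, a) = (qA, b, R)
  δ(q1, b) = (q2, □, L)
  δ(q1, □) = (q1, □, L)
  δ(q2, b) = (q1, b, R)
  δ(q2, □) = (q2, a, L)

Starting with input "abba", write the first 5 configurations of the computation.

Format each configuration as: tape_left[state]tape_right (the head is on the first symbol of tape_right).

Transitions applied:
Step 1: δ(q0, a) = (q1, □, R)
Step 2: δ(q1, b) = (q2, □, L)
Step 3: δ(q2, □) = (q2, a, L)
Step 4: δ(q2, □) = (q2, a, L)

The first 5 configurations are:
[q0]abba ⊢ □[q1]bba ⊢ [q2]□□ba ⊢ [q2]□a□ba ⊢ [q2]□aa□ba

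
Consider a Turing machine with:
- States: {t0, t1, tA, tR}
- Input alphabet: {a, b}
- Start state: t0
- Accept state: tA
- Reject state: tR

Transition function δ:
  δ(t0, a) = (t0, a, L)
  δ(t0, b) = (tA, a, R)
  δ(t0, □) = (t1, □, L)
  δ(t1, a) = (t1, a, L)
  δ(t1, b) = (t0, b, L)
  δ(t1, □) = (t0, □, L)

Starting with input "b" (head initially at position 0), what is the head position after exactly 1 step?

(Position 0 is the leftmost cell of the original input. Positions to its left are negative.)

Execution trace (head position shown):
Step 0: [t0]b  (head at position 0)
Step 1: move right → a[tA]□  (head at position 1)

After 1 step, the head is at position 1.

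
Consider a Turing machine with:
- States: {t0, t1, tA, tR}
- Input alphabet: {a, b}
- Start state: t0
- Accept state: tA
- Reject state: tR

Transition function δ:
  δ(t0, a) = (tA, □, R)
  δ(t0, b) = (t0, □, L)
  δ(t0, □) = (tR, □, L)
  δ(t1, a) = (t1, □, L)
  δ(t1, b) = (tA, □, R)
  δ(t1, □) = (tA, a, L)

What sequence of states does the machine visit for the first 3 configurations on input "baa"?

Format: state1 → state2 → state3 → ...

Execution trace:
Initial: [t0]baa
Step 1: δ(t0, b) = (t0, □, L) → [t0]□□aa
Step 2: δ(t0, □) = (tR, □, L) → [tR]□□□aa

The machine reaches the reject state tR and halts.

State sequence: t0 → t0 → tR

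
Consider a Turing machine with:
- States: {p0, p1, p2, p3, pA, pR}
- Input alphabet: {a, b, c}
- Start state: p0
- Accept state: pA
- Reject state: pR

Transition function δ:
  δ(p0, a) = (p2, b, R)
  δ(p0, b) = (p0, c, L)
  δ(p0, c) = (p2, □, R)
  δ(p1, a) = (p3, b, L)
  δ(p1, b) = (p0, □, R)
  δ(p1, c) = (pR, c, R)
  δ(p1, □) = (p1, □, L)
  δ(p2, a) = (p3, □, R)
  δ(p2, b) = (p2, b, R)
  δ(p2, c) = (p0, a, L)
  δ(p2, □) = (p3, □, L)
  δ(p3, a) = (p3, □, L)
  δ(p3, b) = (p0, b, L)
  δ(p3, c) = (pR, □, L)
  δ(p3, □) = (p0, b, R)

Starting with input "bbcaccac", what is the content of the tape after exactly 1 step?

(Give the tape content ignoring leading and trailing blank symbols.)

Execution trace:
Initial: [p0]bbcaccac
Step 1: δ(p0, b) = (p0, c, L) → [p0]□cbcaccac

No transition is defined for δ(p0, □). By convention the machine halts and rejects.

After 1 step, the tape (ignoring leading/trailing blanks) is: cbcaccac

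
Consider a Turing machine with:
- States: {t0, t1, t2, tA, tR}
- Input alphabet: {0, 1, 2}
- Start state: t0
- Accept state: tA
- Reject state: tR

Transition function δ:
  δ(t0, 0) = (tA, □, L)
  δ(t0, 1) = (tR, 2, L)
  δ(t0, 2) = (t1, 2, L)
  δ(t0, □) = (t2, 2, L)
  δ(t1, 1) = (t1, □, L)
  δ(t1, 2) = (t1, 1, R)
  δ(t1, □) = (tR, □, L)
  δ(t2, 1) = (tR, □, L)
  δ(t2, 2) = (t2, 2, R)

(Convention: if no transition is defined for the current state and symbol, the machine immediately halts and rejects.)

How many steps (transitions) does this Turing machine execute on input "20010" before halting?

Execution trace:
Initial: [t0]20010
Step 1: δ(t0, 2) = (t1, 2, L) → [t1]□20010
Step 2: δ(t1, □) = (tR, □, L) → [tR]□□20010

The machine reaches the reject state tR and halts.

The machine executed 2 steps before halting.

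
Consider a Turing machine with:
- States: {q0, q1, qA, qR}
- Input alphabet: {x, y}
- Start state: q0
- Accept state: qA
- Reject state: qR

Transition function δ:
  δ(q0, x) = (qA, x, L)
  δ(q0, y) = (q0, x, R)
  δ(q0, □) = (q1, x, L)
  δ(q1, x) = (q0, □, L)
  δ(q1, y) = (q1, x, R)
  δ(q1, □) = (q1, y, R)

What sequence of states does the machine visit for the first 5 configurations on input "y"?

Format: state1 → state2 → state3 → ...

Execution trace:
Initial: [q0]y
Step 1: δ(q0, y) = (q0, x, R) → x[q0]□
Step 2: δ(q0, □) = (q1, x, L) → [q1]xx
Step 3: δ(q1, x) = (q0, □, L) → [q0]□□x
Step 4: δ(q0, □) = (q1, x, L) → [q1]□x□x

State sequence: q0 → q0 → q1 → q0 → q1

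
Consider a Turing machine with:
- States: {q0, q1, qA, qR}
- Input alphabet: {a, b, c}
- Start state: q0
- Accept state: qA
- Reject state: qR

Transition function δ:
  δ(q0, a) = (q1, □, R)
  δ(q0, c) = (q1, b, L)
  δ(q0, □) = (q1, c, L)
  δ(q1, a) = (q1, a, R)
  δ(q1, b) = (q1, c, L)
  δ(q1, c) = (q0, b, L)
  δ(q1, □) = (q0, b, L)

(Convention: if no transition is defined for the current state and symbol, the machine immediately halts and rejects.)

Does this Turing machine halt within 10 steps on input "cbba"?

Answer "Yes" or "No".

Execution trace:
Initial: [q0]cbba
Step 1: δ(q0, c) = (q1, b, L) → [q1]□bbba
Step 2: δ(q1, □) = (q0, b, L) → [q0]□bbbba
Step 3: δ(q0, □) = (q1, c, L) → [q1]□cbbbba
Step 4: δ(q1, □) = (q0, b, L) → [q0]□bcbbbba
Step 5: δ(q0, □) = (q1, c, L) → [q1]□cbcbbbba
Step 6: δ(q1, □) = (q0, b, L) → [q0]□bcbcbbbba
Step 7: δ(q0, □) = (q1, c, L) → [q1]□cbcbcbbbba
Step 8: δ(q1, □) = (q0, b, L) → [q0]□bcbcbcbbbba
Step 9: δ(q0, □) = (q1, c, L) → [q1]□cbcbcbcbbbba
Step 10: δ(q1, □) = (q0, b, L) → [q0]□bcbcbcbcbbbba

The machine has not reached a halting state after 10 steps.
The machine did not halt within the 10-step bound.

Answer: No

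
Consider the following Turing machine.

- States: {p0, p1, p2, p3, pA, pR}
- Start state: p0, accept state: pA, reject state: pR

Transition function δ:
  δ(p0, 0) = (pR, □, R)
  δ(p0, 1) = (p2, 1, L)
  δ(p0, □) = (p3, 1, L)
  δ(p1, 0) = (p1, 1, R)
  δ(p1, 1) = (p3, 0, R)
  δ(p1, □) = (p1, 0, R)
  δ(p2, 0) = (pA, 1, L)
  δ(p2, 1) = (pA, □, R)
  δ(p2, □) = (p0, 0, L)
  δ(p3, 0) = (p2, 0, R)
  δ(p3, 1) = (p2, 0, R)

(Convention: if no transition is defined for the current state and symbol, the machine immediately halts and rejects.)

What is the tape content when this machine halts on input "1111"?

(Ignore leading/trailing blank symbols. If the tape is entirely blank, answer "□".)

Execution trace:
Initial: [p0]1111
Step 1: δ(p0, 1) = (p2, 1, L) → [p2]□1111
Step 2: δ(p2, □) = (p0, 0, L) → [p0]□01111
Step 3: δ(p0, □) = (p3, 1, L) → [p3]□101111

No transition is defined for δ(p3, □). By convention the machine halts and rejects.

Final tape (ignoring leading/trailing blanks): 101111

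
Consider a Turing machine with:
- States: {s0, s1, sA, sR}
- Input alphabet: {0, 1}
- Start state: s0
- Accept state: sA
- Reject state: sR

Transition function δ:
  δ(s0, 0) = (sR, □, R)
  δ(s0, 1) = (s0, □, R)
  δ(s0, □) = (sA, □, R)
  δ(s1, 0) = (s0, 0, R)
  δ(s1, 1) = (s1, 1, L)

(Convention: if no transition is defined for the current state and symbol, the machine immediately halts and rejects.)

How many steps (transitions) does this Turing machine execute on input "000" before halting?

Execution trace:
Initial: [s0]000
Step 1: δ(s0, 0) = (sR, □, R) → □[sR]00

The machine reaches the reject state sR and halts.

The machine executed 1 step before halting.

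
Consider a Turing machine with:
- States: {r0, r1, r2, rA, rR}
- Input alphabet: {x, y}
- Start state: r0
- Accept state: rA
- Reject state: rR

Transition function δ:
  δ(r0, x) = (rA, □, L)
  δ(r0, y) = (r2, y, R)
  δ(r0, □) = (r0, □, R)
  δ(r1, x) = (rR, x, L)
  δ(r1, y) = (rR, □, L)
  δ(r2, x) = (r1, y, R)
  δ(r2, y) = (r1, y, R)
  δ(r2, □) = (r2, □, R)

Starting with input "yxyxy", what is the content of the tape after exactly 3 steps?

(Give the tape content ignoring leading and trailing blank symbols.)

Execution trace:
Initial: [r0]yxyxy
Step 1: δ(r0, y) = (r2, y, R) → y[r2]xyxy
Step 2: δ(r2, x) = (r1, y, R) → yy[r1]yxy
Step 3: δ(r1, y) = (rR, □, L) → y[rR]y□xy

The machine reaches the reject state rR and halts.

After 3 steps, the tape (ignoring leading/trailing blanks) is: yy□xy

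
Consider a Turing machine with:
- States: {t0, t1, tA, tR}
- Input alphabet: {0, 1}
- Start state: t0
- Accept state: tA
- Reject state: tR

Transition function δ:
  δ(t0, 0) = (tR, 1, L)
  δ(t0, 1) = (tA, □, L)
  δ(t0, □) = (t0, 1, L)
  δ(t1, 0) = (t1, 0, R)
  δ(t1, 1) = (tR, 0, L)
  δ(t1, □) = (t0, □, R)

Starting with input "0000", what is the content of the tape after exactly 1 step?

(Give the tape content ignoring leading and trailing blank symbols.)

Execution trace:
Initial: [t0]0000
Step 1: δ(t0, 0) = (tR, 1, L) → [tR]□1000

The machine reaches the reject state tR and halts.

After 1 step, the tape (ignoring leading/trailing blanks) is: 1000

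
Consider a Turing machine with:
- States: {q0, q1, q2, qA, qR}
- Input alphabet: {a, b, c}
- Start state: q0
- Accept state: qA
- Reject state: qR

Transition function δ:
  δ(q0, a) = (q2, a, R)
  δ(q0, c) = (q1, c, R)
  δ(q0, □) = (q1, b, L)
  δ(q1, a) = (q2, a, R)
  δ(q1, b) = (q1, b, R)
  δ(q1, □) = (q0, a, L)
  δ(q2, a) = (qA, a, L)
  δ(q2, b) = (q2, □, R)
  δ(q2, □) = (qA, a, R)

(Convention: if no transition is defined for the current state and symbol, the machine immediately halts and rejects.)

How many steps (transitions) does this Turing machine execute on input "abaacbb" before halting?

Execution trace:
Initial: [q0]abaacbb
Step 1: δ(q0, a) = (q2, a, R) → a[q2]baacbb
Step 2: δ(q2, b) = (q2, □, R) → a□[q2]aacbb
Step 3: δ(q2, a) = (qA, a, L) → a[qA]□aacbb

The machine reaches the accept state qA and halts.

The machine executed 3 steps before halting.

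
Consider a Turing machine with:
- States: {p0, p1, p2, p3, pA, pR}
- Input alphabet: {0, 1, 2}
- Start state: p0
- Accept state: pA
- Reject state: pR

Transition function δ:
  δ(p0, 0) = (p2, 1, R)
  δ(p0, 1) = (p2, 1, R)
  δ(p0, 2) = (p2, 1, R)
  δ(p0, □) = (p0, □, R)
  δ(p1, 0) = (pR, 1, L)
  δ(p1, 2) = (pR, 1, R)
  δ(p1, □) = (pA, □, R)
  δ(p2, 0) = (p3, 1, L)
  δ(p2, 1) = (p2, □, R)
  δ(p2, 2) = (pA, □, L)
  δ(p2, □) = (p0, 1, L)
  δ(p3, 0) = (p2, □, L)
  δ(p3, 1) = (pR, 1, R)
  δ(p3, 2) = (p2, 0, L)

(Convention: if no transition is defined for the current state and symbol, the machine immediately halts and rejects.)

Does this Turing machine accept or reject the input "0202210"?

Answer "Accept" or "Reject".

Execution trace:
Initial: [p0]0202210
Step 1: δ(p0, 0) = (p2, 1, R) → 1[p2]202210
Step 2: δ(p2, 2) = (pA, □, L) → [pA]1□02210

The machine reaches the accept state pA and halts.

Answer: Accept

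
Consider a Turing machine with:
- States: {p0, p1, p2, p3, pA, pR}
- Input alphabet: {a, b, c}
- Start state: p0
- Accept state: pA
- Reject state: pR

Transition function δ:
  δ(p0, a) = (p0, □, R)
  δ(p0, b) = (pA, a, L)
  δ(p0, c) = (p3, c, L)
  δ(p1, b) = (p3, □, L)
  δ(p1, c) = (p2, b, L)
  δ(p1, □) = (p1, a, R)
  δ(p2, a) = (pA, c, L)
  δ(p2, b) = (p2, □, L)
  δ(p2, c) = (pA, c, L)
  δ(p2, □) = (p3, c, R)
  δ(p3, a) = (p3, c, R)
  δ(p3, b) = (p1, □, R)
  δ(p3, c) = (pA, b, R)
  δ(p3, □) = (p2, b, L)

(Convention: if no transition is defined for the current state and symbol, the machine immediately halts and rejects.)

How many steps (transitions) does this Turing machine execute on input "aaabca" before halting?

Execution trace:
Initial: [p0]aaabca
Step 1: δ(p0, a) = (p0, □, R) → □[p0]aabca
Step 2: δ(p0, a) = (p0, □, R) → □□[p0]abca
Step 3: δ(p0, a) = (p0, □, R) → □□□[p0]bca
Step 4: δ(p0, b) = (pA, a, L) → □□[pA]□aca

The machine reaches the accept state pA and halts.

The machine executed 4 steps before halting.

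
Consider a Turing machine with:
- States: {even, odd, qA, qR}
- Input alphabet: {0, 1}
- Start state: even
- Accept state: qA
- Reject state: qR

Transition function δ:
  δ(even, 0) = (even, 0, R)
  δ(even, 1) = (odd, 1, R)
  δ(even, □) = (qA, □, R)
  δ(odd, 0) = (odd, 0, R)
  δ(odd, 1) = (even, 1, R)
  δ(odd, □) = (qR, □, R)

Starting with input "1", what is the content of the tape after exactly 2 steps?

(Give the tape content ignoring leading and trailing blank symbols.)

Execution trace:
Initial: [even]1
Step 1: δ(even, 1) = (odd, 1, R) → 1[odd]□
Step 2: δ(odd, □) = (qR, □, R) → 1□[qR]□

The machine reaches the reject state qR and halts.

After 2 steps, the tape (ignoring leading/trailing blanks) is: 1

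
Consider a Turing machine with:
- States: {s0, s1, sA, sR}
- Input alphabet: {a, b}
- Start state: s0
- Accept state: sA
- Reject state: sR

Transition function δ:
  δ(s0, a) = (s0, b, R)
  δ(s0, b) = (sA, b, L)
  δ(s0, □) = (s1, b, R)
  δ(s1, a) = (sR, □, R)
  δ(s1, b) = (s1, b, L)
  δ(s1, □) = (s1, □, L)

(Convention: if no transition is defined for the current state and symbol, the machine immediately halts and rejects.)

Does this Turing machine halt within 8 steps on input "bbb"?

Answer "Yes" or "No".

Execution trace:
Initial: [s0]bbb
Step 1: δ(s0, b) = (sA, b, L) → [sA]□bbb

The machine reaches the accept state sA and halts.
The machine halted after 1 step (within the 8-step bound).

Answer: Yes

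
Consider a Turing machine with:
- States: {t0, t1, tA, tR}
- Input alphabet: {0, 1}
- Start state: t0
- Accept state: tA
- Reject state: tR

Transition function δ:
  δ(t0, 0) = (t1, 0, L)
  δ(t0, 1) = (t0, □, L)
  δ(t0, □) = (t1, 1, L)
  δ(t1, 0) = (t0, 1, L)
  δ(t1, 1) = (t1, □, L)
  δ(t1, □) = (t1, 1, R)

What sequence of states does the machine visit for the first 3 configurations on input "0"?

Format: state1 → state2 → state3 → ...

Execution trace:
Initial: [t0]0
Step 1: δ(t0, 0) = (t1, 0, L) → [t1]□0
Step 2: δ(t1, □) = (t1, 1, R) → 1[t1]0

State sequence: t0 → t1 → t1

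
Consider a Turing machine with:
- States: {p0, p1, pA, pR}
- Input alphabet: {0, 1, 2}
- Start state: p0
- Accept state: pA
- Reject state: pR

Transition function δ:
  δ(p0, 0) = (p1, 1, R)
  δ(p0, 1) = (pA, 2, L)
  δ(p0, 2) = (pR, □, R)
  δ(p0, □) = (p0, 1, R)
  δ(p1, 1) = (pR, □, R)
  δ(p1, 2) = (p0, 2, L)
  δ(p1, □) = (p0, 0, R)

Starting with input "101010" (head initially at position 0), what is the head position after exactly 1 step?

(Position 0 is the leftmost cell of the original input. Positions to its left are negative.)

Execution trace (head position shown):
Step 0: [p0]101010  (head at position 0)
Step 1: move left → [pA]□201010  (head at position -1)

After 1 step, the head is at position -1.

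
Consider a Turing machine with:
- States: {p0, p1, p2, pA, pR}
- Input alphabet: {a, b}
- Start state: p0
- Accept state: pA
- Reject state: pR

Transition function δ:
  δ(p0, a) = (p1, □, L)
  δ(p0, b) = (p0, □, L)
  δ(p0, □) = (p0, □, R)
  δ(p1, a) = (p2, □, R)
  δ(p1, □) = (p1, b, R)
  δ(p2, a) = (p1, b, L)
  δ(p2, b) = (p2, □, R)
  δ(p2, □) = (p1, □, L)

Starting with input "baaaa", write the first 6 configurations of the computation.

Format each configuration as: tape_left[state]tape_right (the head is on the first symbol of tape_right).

Transitions applied:
Step 1: δ(p0, b) = (p0, □, L)
Step 2: δ(p0, □) = (p0, □, R)
Step 3: δ(p0, □) = (p0, □, R)
Step 4: δ(p0, a) = (p1, □, L)
Step 5: δ(p1, □) = (p1, b, R)

The first 6 configurations are:
[p0]baaaa ⊢ [p0]□□aaaa ⊢ □[p0]□aaaa ⊢ □□[p0]aaaa ⊢ □[p1]□□aaa ⊢ □b[p1]□aaa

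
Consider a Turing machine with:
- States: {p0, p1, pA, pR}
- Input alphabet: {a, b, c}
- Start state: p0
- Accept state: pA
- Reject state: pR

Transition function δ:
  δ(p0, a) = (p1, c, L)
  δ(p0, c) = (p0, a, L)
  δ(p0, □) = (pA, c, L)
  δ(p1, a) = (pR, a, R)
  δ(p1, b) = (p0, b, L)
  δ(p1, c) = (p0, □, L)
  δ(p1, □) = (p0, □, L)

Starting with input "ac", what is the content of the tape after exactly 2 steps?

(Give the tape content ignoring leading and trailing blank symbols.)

Execution trace:
Initial: [p0]ac
Step 1: δ(p0, a) = (p1, c, L) → [p1]□cc
Step 2: δ(p1, □) = (p0, □, L) → [p0]□□cc

After 2 steps, the tape (ignoring leading/trailing blanks) is: cc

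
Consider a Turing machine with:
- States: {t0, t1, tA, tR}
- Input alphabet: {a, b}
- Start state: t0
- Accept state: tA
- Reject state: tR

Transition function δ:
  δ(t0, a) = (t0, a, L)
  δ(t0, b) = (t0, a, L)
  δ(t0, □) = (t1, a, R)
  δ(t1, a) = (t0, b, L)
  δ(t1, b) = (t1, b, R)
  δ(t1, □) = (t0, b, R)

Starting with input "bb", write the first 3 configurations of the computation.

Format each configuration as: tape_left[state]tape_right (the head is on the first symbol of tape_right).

Transitions applied:
Step 1: δ(t0, b) = (t0, a, L)
Step 2: δ(t0, □) = (t1, a, R)

The first 3 configurations are:
[t0]bb ⊢ [t0]□ab ⊢ a[t1]ab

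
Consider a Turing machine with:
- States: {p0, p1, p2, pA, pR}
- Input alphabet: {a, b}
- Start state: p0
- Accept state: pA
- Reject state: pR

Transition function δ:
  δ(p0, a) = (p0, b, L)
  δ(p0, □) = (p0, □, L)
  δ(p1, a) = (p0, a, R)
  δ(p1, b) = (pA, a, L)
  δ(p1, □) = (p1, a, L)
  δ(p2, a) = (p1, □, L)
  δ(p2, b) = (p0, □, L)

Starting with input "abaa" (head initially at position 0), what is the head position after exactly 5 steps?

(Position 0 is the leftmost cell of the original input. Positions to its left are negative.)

Execution trace (head position shown):
Step 0: [p0]abaa  (head at position 0)
Step 1: move left → [p0]□bbaa  (head at position -1)
Step 2: move left → [p0]□□bbaa  (head at position -2)
Step 3: move left → [p0]□□□bbaa  (head at position -3)
Step 4: move left → [p0]□□□□bbaa  (head at position -4)
Step 5: move left → [p0]□□□□□bbaa  (head at position -5)

After 5 steps, the head is at position -5.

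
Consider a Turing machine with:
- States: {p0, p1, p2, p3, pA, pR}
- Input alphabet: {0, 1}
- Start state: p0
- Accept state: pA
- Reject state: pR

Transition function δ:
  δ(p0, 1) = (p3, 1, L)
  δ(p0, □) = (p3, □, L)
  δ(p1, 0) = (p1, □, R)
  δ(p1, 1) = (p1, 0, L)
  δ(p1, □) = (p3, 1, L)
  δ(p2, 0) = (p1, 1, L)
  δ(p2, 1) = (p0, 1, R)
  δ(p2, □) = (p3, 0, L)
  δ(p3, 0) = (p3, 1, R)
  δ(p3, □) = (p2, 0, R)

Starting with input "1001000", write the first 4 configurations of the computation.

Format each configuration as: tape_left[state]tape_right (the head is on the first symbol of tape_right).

Transitions applied:
Step 1: δ(p0, 1) = (p3, 1, L)
Step 2: δ(p3, □) = (p2, 0, R)
Step 3: δ(p2, 1) = (p0, 1, R)

The first 4 configurations are:
[p0]1001000 ⊢ [p3]□1001000 ⊢ 0[p2]1001000 ⊢ 01[p0]001000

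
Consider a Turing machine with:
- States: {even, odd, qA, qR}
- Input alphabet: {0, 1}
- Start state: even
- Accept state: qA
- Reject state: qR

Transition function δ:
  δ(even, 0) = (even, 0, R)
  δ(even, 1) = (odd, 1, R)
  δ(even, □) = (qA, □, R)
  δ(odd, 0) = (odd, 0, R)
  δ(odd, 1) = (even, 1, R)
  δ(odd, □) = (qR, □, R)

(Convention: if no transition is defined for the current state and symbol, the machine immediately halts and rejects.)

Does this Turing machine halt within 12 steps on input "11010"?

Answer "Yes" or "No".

Execution trace:
Initial: [even]11010
Step 1: δ(even, 1) = (odd, 1, R) → 1[odd]1010
Step 2: δ(odd, 1) = (even, 1, R) → 11[even]010
Step 3: δ(even, 0) = (even, 0, R) → 110[even]10
Step 4: δ(even, 1) = (odd, 1, R) → 1101[odd]0
Step 5: δ(odd, 0) = (odd, 0, R) → 11010[odd]□
Step 6: δ(odd, □) = (qR, □, R) → 11010□[qR]□

The machine reaches the reject state qR and halts.
The machine halted after 6 steps (within the 12-step bound).

Answer: Yes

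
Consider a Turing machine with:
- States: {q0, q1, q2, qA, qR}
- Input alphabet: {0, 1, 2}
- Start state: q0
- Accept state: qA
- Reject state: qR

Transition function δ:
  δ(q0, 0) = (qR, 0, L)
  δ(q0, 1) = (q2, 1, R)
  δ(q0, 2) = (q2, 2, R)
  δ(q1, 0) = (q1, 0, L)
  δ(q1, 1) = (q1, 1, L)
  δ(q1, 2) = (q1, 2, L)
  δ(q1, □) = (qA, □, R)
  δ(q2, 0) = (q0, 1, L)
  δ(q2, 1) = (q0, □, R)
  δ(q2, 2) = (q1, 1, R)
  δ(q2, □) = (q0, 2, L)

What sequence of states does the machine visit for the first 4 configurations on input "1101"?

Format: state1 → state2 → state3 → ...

Execution trace:
Initial: [q0]1101
Step 1: δ(q0, 1) = (q2, 1, R) → 1[q2]101
Step 2: δ(q2, 1) = (q0, □, R) → 1□[q0]01
Step 3: δ(q0, 0) = (qR, 0, L) → 1[qR]□01

The machine reaches the reject state qR and halts.

State sequence: q0 → q2 → q0 → qR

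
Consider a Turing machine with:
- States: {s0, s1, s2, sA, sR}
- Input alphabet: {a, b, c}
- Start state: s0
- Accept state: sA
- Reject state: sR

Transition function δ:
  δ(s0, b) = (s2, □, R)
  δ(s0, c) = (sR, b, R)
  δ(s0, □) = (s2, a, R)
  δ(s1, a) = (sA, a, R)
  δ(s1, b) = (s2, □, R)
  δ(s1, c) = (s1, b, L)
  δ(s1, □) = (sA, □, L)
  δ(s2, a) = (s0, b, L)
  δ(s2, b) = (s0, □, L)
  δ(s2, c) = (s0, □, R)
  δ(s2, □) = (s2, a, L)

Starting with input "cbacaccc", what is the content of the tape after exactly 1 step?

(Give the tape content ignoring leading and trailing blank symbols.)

Execution trace:
Initial: [s0]cbacaccc
Step 1: δ(s0, c) = (sR, b, R) → b[sR]bacaccc

The machine reaches the reject state sR and halts.

After 1 step, the tape (ignoring leading/trailing blanks) is: bbacaccc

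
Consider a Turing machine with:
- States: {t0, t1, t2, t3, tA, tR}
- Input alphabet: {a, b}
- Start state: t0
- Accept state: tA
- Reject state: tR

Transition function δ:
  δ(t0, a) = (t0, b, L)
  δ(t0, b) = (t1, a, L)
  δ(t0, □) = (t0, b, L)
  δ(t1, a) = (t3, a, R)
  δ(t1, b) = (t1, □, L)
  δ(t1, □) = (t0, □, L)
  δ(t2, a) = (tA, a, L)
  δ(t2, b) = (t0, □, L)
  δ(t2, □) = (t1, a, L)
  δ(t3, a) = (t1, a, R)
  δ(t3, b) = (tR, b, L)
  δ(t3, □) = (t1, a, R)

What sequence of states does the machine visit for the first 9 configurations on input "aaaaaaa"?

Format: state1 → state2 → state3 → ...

Execution trace:
Initial: [t0]aaaaaaa
Step 1: δ(t0, a) = (t0, b, L) → [t0]□baaaaaa
Step 2: δ(t0, □) = (t0, b, L) → [t0]□bbaaaaaa
Step 3: δ(t0, □) = (t0, b, L) → [t0]□bbbaaaaaa
Step 4: δ(t0, □) = (t0, b, L) → [t0]□bbbbaaaaaa
Step 5: δ(t0, □) = (t0, b, L) → [t0]□bbbbbaaaaaa
Step 6: δ(t0, □) = (t0, b, L) → [t0]□bbbbbbaaaaaa
Step 7: δ(t0, □) = (t0, b, L) → [t0]□bbbbbbbaaaaaa
Step 8: δ(t0, □) = (t0, b, L) → [t0]□bbbbbbbbaaaaaa

State sequence: t0 → t0 → t0 → t0 → t0 → t0 → t0 → t0 → t0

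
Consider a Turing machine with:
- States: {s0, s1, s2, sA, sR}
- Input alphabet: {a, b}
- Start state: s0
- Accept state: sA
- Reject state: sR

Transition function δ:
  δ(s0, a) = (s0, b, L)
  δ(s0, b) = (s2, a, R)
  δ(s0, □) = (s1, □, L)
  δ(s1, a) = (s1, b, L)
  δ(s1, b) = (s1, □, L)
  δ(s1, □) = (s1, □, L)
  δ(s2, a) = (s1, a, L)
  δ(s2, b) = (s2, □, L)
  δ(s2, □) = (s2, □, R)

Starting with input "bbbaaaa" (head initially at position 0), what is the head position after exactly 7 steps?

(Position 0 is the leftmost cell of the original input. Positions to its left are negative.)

Execution trace (head position shown):
Step 0: [s0]bbbaaaa  (head at position 0)
Step 1: move right → a[s2]bbaaaa  (head at position 1)
Step 2: move left → [s2]a□baaaa  (head at position 0)
Step 3: move left → [s1]□a□baaaa  (head at position -1)
Step 4: move left → [s1]□□a□baaaa  (head at position -2)
Step 5: move left → [s1]□□□a□baaaa  (head at position -3)
Step 6: move left → [s1]□□□□a□baaaa  (head at position -4)
Step 7: move left → [s1]□□□□□a□baaaa  (head at position -5)

After 7 steps, the head is at position -5.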